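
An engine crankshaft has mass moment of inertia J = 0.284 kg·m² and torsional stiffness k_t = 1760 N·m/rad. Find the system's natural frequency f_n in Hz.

ω_n = √(k_t/J) = √(1760/0.284) = √6197 = 78.72 rad/s.
f_n = ω_n/(2π) = 78.72/6.283 = 12.53 Hz.

12.5 Hz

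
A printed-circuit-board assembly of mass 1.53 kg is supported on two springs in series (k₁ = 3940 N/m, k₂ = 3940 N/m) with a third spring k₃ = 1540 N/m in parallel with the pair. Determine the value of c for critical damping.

Series pair: k_s = k₁k₂/(k₁+k₂) = (3940)(3940)/(3940 + 3940) = 1970 N/m. In parallel with k₃: k_eq = 1970 + 1540 = 3510 N/m.
c_c = 2√(k_eq·m) = 2√(3510 × 1.53) = 2 × 73.28 = 146.6 N·s/m.

147 N·s/m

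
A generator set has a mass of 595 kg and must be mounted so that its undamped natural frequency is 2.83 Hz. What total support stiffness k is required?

188000 N/m

ω_n = 2πf_n = 2π × 2.83 = 17.78 rad/s.
k = m·ω_n² = 595 × 17.78² = 595 × 316.2 = 188100 N/m.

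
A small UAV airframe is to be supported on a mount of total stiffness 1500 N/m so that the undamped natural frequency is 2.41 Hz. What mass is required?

ω_n = 2πf_n = 2π × 2.41 = 15.14 rad/s.
m = k/ω_n² = 1500/15.14² = 1500/229.3 = 6.542 kg.

6.54 kg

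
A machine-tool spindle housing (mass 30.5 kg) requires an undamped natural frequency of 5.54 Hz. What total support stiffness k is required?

ω_n = 2πf_n = 2π × 5.54 = 34.81 rad/s.
k = m·ω_n² = 30.5 × 34.81² = 30.5 × 1212 = 36960 N/m.

37000 N/m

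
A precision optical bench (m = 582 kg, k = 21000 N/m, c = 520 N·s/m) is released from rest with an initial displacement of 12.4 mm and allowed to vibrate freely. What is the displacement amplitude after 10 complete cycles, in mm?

ζ = c/(2√(km)) = 520/(2√(21000 × 582)) = 520/6992 = 0.07437.
Logarithmic decrement δ = 2πζ/√(1 − ζ²) = 2π × 0.07437/√(1 − 0.00553) = 0.4686.
After n cycles, x_n/x₀ = e^(−nδ), so x_10 = 12.4 × e^(−10 × 0.4686) = 12.4 × 0.009225 = 0.1144 mm.

0.114 mm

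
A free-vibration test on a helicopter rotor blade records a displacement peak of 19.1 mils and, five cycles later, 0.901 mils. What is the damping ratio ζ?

0.0968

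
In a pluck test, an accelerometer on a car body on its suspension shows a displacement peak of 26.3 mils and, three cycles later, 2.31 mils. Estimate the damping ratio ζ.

0.128

Logarithmic decrement δ = (1/n)·ln(x₀/x_n) = (1/3)·ln(26.3/2.31) = (1/3)·ln(11.39) = 0.8108.
ζ = δ/√(4π² + δ²) = 0.8108/√(39.48 + 0.657) = 0.8108/6.335 = 0.1280.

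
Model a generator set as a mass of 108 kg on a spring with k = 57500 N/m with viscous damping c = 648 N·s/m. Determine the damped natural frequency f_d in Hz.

ω_n = √(k/m) = √(57500/108) = 23.07 rad/s.
Critical damping c_c = 2√(k·m) = 2√(57500 × 108) = 4984 N·s/m, so ζ = c/c_c = 648/4984 = 0.1300.
ω_d = ω_n√(1 − ζ²) = 23.07 × √(1 − 0.0169) = 22.88 rad/s.
f_d = ω_d/(2π) = 3.641 Hz.

3.64 Hz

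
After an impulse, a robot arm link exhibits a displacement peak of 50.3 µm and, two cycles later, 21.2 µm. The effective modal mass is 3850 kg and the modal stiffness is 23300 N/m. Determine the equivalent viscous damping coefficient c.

Logarithmic decrement δ = (1/n)·ln(x₀/x_n) = (1/2)·ln(50.3/21.2) = (1/2)·ln(2.373) = 0.4320.
ζ = δ/√(4π² + δ²) = 0.4320/√(39.48 + 0.187) = 0.4320/6.298 = 0.06859.
c = ζ · 2√(km) = 0.06859 × 2√(23300 × 3850) = 0.06859 × 18940 = 1299 N·s/m.

1300 N·s/m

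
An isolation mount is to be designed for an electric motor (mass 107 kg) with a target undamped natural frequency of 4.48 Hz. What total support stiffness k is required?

ω_n = 2πf_n = 2π × 4.48 = 28.15 rad/s.
k = m·ω_n² = 107 × 28.15² = 107 × 792.3 = 84780 N/m.

84800 N/m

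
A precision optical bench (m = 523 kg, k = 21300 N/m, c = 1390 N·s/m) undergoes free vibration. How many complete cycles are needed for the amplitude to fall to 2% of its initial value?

3 cycles

ζ = c/(2√(km)) = 1390/(2√(21300 × 523)) = 1390/6675 = 0.2082.
Logarithmic decrement δ = 2πζ/√(1 − ζ²) = 2π × 0.2082/√(1 − 0.0434) = 1.338.
x_n/x₀ = e^(−nδ) ≤ 0.02; take ln: n ≥ ln(1/0.02)/δ = 3.912/1.338 = 2.925.
So 3 complete cycles are required.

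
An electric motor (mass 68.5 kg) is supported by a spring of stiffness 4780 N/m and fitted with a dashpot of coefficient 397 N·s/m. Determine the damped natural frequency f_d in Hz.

ω_n = √(k/m) = √(4780/68.5) = 8.354 rad/s.
Critical damping c_c = 2√(k·m) = 2√(4780 × 68.5) = 1144 N·s/m, so ζ = c/c_c = 397/1144 = 0.3469.
ω_d = ω_n√(1 − ζ²) = 8.354 × √(1 − 0.120) = 7.835 rad/s.
f_d = ω_d/(2π) = 1.247 Hz.

1.25 Hz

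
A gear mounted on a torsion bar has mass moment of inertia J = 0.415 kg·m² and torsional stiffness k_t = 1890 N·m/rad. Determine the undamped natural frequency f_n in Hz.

ω_n = √(k_t/J) = √(1890/0.415) = √4554 = 67.48 rad/s.
f_n = ω_n/(2π) = 67.48/6.283 = 10.74 Hz.

10.7 Hz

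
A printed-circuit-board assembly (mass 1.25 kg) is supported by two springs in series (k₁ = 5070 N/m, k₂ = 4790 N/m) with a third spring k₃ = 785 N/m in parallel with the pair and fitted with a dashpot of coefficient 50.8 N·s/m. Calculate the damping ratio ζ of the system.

0.399

Series pair: k_s = k₁k₂/(k₁+k₂) = (5070)(4790)/(5070 + 4790) = 2463 N/m. In parallel with k₃: k_eq = 2463 + 785 = 3248 N/m.
ω_n = √(k_eq/m) = √(3248/1.25) = 50.97 rad/s.
Critical damping c_c = 2√(k_eq·m) = 2√(3248 × 1.25) = 127.4 N·s/m, so ζ = c/c_c = 50.8/127.4 = 0.3986.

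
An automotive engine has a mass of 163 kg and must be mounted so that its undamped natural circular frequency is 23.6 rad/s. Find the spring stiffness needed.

k = m·ω_n² = 163 × 23.60² = 163 × 557.0 = 90780 N/m.

90800 N/m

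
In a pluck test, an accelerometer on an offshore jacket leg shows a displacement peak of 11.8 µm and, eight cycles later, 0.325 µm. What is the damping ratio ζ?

Logarithmic decrement δ = (1/n)·ln(x₀/x_n) = (1/8)·ln(11.8/0.325) = (1/8)·ln(36.31) = 0.4490.
ζ = δ/√(4π² + δ²) = 0.4490/√(39.48 + 0.202) = 0.4490/6.299 = 0.07128.

0.0713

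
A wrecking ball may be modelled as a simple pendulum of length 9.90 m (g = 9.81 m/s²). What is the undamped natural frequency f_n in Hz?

0.158 Hz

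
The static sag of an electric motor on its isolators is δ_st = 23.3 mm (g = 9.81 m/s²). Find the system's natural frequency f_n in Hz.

3.27 Hz

ω_n = √(g/δ_st) = √(9.81/0.0233) = √421.0 = 20.52 rad/s.
f_n = ω_n/(2π) = 20.52/6.283 = 3.266 Hz.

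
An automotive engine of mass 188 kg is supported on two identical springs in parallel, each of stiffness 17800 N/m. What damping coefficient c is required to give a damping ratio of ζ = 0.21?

1090 N·s/m

Parallel springs add: k_eq = 2 × 17800 = 35600 N/m.
c_c = 2√(k_eq·m) = 2√(35600 × 188) = 5174 N·s/m.
c = ζ·c_c = 0.21 × 5174 = 1087 N·s/m.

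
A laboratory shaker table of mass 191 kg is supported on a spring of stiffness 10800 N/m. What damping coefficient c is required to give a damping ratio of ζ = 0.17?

488 N·s/m

c_c = 2√(k·m) = 2√(10800 × 191) = 2872 N·s/m.
c = ζ·c_c = 0.17 × 2872 = 488.3 N·s/m.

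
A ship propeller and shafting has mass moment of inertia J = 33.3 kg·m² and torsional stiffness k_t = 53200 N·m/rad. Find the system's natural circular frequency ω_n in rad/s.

ω_n = √(k_t/J) = √(53200/33.3) = √1598 = 39.97 rad/s.

40.0 rad/s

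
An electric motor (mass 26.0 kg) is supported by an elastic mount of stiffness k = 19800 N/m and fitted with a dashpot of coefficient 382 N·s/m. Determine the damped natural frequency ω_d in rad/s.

26.6 rad/s

ω_n = √(k/m) = √(19800/26.0) = 27.60 rad/s.
Critical damping c_c = 2√(k·m) = 2√(19800 × 26.0) = 1435 N·s/m, so ζ = c/c_c = 382/1435 = 0.2662.
ω_d = ω_n√(1 − ζ²) = 27.60 × √(1 − 0.0709) = 26.60 rad/s.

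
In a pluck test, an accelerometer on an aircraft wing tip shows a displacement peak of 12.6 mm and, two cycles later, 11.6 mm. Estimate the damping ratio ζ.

0.00658

Logarithmic decrement δ = (1/n)·ln(x₀/x_n) = (1/2)·ln(12.6/11.6) = (1/2)·ln(1.086) = 0.04135.
ζ = δ/√(4π² + δ²) = 0.04135/√(39.48 + 0.00171) = 0.04135/6.283 = 0.006580.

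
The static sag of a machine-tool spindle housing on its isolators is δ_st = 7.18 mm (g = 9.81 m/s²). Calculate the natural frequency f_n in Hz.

5.88 Hz

ω_n = √(g/δ_st) = √(9.81/0.00718) = √1366 = 36.96 rad/s.
f_n = ω_n/(2π) = 36.96/6.283 = 5.883 Hz.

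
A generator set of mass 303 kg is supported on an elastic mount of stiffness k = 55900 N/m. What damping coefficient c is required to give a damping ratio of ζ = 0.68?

c_c = 2√(k·m) = 2√(55900 × 303) = 8231 N·s/m.
c = ζ·c_c = 0.68 × 8231 = 5597 N·s/m.

5600 N·s/m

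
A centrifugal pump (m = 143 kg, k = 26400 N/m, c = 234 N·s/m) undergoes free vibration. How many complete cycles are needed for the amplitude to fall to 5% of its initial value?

8 cycles

ζ = c/(2√(km)) = 234/(2√(26400 × 143)) = 234/3886 = 0.06022.
Logarithmic decrement δ = 2πζ/√(1 − ζ²) = 2π × 0.06022/√(1 − 0.00363) = 0.3790.
x_n/x₀ = e^(−nδ) ≤ 0.05; take ln: n ≥ ln(1/0.05)/δ = 2.996/0.3790 = 7.903.
So 8 complete cycles are required.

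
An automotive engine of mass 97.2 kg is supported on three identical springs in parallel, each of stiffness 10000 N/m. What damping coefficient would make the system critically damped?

Parallel springs add: k_eq = 3 × 10000 = 30000 N/m.
c_c = 2√(k_eq·m) = 2√(30000 × 97.2) = 2 × 1708 = 3415 N·s/m.

3420 N·s/m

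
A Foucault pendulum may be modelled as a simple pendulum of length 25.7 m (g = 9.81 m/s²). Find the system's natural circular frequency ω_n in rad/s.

For a simple pendulum ω_n = √(g/L) = √(9.81/25.7) = √0.3817 = 0.6178 rad/s.

0.618 rad/s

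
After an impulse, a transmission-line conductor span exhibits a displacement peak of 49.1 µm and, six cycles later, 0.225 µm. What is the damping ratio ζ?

0.141

Logarithmic decrement δ = (1/n)·ln(x₀/x_n) = (1/6)·ln(49.1/0.225) = (1/6)·ln(218.2) = 0.8976.
ζ = δ/√(4π² + δ²) = 0.8976/√(39.48 + 0.806) = 0.8976/6.347 = 0.1414.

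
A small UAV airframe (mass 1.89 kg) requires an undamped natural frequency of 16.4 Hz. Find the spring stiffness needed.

20100 N/m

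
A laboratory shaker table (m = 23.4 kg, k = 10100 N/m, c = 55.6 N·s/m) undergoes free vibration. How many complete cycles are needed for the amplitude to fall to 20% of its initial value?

ζ = c/(2√(km)) = 55.6/(2√(10100 × 23.4)) = 55.6/972.3 = 0.05718.
Logarithmic decrement δ = 2πζ/√(1 − ζ²) = 2π × 0.05718/√(1 − 0.00327) = 0.3599.
x_n/x₀ = e^(−nδ) ≤ 0.2; take ln: n ≥ ln(1/0.2)/δ = 1.609/0.3599 = 4.472.
So 5 complete cycles are required.

5 cycles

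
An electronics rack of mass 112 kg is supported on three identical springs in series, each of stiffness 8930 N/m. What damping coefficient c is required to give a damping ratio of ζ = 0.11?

127 N·s/m

Series springs: 1/k_eq = 3/8930, so k_eq = 8930/3 = 2977 N/m.
c_c = 2√(k_eq·m) = 2√(2977 × 112) = 1155 N·s/m.
c = ζ·c_c = 0.11 × 1155 = 127.0 N·s/m.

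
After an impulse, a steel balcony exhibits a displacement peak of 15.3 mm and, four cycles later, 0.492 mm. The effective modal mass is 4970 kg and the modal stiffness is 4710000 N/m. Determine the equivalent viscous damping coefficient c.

41500 N·s/m

Logarithmic decrement δ = (1/n)·ln(x₀/x_n) = (1/4)·ln(15.3/0.492) = (1/4)·ln(31.10) = 0.8593.
ζ = δ/√(4π² + δ²) = 0.8593/√(39.48 + 0.738) = 0.8593/6.342 = 0.1355.
c = ζ · 2√(km) = 0.1355 × 2√(4710000 × 4970) = 0.1355 × 306000 = 41460 N·s/m.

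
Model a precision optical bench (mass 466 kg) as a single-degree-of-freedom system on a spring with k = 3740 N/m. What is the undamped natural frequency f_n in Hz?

0.451 Hz

ω_n = √(k/m) = √(3740/466) = √8.026 = 2.833 rad/s.
f_n = ω_n/(2π) = 2.833/6.283 = 0.4509 Hz.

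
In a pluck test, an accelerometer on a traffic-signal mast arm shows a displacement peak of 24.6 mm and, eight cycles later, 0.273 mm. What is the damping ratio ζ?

Logarithmic decrement δ = (1/n)·ln(x₀/x_n) = (1/8)·ln(24.6/0.273) = (1/8)·ln(90.11) = 0.5626.
ζ = δ/√(4π² + δ²) = 0.5626/√(39.48 + 0.317) = 0.5626/6.308 = 0.08919.

0.0892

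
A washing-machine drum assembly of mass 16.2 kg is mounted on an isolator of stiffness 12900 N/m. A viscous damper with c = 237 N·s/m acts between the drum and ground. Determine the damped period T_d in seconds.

0.231 s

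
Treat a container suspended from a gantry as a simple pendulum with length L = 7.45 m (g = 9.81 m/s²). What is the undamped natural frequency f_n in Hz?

For a simple pendulum ω_n = √(g/L) = √(9.81/7.45) = √1.317 = 1.148 rad/s.
f_n = ω_n/(2π) = 1.148/6.283 = 0.1826 Hz.

0.183 Hz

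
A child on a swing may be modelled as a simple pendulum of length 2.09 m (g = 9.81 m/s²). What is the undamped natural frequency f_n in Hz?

0.345 Hz

For a simple pendulum ω_n = √(g/L) = √(9.81/2.09) = √4.694 = 2.167 rad/s.
f_n = ω_n/(2π) = 2.167/6.283 = 0.3448 Hz.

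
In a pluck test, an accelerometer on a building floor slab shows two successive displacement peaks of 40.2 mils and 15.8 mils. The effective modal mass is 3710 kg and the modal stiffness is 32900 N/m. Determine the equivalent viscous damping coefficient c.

3250 N·s/m

Logarithmic decrement δ = (1/n)·ln(x₀/x_n) = (1/1)·ln(40.2/15.8) = (1/1)·ln(2.544) = 0.9339.
ζ = δ/√(4π² + δ²) = 0.9339/√(39.48 + 0.872) = 0.9339/6.352 = 0.1470.
c = ζ · 2√(km) = 0.1470 × 2√(32900 × 3710) = 0.1470 × 22100 = 3248 N·s/m.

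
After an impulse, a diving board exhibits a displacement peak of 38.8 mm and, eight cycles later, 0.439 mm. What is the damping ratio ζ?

Logarithmic decrement δ = (1/n)·ln(x₀/x_n) = (1/8)·ln(38.8/0.439) = (1/8)·ln(88.38) = 0.5602.
ζ = δ/√(4π² + δ²) = 0.5602/√(39.48 + 0.314) = 0.5602/6.308 = 0.08881.

0.0888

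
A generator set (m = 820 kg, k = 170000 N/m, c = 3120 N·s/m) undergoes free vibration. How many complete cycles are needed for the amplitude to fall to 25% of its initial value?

2 cycles

ζ = c/(2√(km)) = 3120/(2√(170000 × 820)) = 3120/23610 = 0.1321.
Logarithmic decrement δ = 2πζ/√(1 − ζ²) = 2π × 0.1321/√(1 − 0.0175) = 0.8375.
x_n/x₀ = e^(−nδ) ≤ 0.25; take ln: n ≥ ln(1/0.25)/δ = 1.386/0.8375 = 1.655.
So 2 complete cycles are required.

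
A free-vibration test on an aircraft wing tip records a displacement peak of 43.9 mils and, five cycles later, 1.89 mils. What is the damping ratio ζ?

0.0996

Logarithmic decrement δ = (1/n)·ln(x₀/x_n) = (1/5)·ln(43.9/1.89) = (1/5)·ln(23.23) = 0.6291.
ζ = δ/√(4π² + δ²) = 0.6291/√(39.48 + 0.396) = 0.6291/6.315 = 0.09962.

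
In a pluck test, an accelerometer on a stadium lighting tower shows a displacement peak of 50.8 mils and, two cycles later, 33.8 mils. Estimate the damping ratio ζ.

Logarithmic decrement δ = (1/n)·ln(x₀/x_n) = (1/2)·ln(50.8/33.8) = (1/2)·ln(1.503) = 0.2037.
ζ = δ/√(4π² + δ²) = 0.2037/√(39.48 + 0.0415) = 0.2037/6.286 = 0.03241.

0.0324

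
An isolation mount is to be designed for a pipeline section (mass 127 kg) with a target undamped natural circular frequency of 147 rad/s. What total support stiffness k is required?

2740000 N/m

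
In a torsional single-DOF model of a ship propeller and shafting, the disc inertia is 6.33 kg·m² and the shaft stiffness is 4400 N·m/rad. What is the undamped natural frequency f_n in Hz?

4.20 Hz

ω_n = √(k_t/J) = √(4400/6.33) = √695.1 = 26.36 rad/s.
f_n = ω_n/(2π) = 26.36/6.283 = 4.196 Hz.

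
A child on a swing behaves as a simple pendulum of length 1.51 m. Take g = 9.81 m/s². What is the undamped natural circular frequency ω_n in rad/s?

For a simple pendulum ω_n = √(g/L) = √(9.81/1.51) = √6.497 = 2.549 rad/s.

2.55 rad/s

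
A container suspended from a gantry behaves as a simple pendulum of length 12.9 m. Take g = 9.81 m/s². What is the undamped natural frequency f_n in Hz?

0.139 Hz

For a simple pendulum ω_n = √(g/L) = √(9.81/12.9) = √0.7605 = 0.8720 rad/s.
f_n = ω_n/(2π) = 0.8720/6.283 = 0.1388 Hz.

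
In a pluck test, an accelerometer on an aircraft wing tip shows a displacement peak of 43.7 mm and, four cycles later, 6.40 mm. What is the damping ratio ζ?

0.0762

Logarithmic decrement δ = (1/n)·ln(x₀/x_n) = (1/4)·ln(43.7/6.40) = (1/4)·ln(6.828) = 0.4803.
ζ = δ/√(4π² + δ²) = 0.4803/√(39.48 + 0.231) = 0.4803/6.302 = 0.07621.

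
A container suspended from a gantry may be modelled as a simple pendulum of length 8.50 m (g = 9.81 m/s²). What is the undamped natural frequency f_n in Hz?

0.171 Hz

For a simple pendulum ω_n = √(g/L) = √(9.81/8.50) = √1.154 = 1.074 rad/s.
f_n = ω_n/(2π) = 1.074/6.283 = 0.1710 Hz.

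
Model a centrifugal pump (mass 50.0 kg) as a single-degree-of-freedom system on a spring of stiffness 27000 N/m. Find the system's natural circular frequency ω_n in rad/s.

ω_n = √(k/m) = √(27000/50.0) = √540.0 = 23.24 rad/s.

23.2 rad/s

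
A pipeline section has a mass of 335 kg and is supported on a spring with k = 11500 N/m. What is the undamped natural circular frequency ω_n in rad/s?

ω_n = √(k/m) = √(11500/335) = √34.33 = 5.859 rad/s.

5.86 rad/s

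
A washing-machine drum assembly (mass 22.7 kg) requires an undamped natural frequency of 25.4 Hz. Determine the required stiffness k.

ω_n = 2πf_n = 2π × 25.4 = 159.6 rad/s.
k = m·ω_n² = 22.7 × 159.6² = 22.7 × 25470 = 578200 N/m.

578000 N/m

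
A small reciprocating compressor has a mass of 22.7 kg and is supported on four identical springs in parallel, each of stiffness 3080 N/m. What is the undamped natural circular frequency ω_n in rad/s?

23.3 rad/s

Parallel springs add: k_eq = 4 × 3080 = 12320 N/m.
ω_n = √(k_eq/m) = √(12320/22.7) = √542.7 = 23.30 rad/s.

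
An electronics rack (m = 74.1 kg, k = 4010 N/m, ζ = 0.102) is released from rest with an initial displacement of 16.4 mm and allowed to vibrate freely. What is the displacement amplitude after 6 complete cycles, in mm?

Logarithmic decrement δ = 2πζ/√(1 − ζ²) = 2π × 0.1020/√(1 − 0.0104) = 0.6442.
After n cycles, x_n/x₀ = e^(−nδ), so x_6 = 16.4 × e^(−6 × 0.6442) = 16.4 × 0.02095 = 0.3436 mm.

0.344 mm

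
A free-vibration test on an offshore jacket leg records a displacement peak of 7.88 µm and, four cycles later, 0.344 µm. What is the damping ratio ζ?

0.124

Logarithmic decrement δ = (1/n)·ln(x₀/x_n) = (1/4)·ln(7.88/0.344) = (1/4)·ln(22.91) = 0.7829.
ζ = δ/√(4π² + δ²) = 0.7829/√(39.48 + 0.613) = 0.7829/6.332 = 0.1236.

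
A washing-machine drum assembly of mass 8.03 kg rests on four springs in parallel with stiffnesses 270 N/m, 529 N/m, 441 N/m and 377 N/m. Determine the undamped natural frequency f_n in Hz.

Parallel springs add: k_eq = 270 + 529 + 441 + 377 = 1617 N/m.
ω_n = √(k_eq/m) = √(1617/8.03) = √201.4 = 14.19 rad/s.
f_n = ω_n/(2π) = 14.19/6.283 = 2.258 Hz.

2.26 Hz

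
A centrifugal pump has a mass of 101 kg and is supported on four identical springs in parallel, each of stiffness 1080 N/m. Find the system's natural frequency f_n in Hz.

Parallel springs add: k_eq = 4 × 1080 = 4320 N/m.
ω_n = √(k_eq/m) = √(4320/101) = √42.77 = 6.540 rad/s.
f_n = ω_n/(2π) = 6.540/6.283 = 1.041 Hz.

1.04 Hz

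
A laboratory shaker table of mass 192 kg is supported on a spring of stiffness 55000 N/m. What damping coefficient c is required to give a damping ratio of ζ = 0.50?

3250 N·s/m

c_c = 2√(k·m) = 2√(55000 × 192) = 6499 N·s/m.
c = ζ·c_c = 0.50 × 6499 = 3250 N·s/m.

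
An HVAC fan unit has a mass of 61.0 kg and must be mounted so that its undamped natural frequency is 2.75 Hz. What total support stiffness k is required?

ω_n = 2πf_n = 2π × 2.75 = 17.28 rad/s.
k = m·ω_n² = 61.0 × 17.28² = 61.0 × 298.6 = 18210 N/m.

18200 N/m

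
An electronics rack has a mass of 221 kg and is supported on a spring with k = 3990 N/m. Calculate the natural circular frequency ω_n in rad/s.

4.25 rad/s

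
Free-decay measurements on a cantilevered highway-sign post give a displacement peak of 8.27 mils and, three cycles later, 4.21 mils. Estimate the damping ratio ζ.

Logarithmic decrement δ = (1/n)·ln(x₀/x_n) = (1/3)·ln(8.27/4.21) = (1/3)·ln(1.964) = 0.2251.
ζ = δ/√(4π² + δ²) = 0.2251/√(39.48 + 0.0507) = 0.2251/6.287 = 0.03580.

0.0358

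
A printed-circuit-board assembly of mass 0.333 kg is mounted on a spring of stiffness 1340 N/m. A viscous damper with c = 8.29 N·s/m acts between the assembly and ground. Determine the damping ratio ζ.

ω_n = √(k/m) = √(1340/0.333) = 63.44 rad/s.
Critical damping c_c = 2√(k·m) = 2√(1340 × 0.333) = 42.25 N·s/m, so ζ = c/c_c = 8.29/42.25 = 0.1962.

0.196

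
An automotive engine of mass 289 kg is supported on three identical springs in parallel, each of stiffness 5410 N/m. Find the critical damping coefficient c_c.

Parallel springs add: k_eq = 3 × 5410 = 16230 N/m.
c_c = 2√(k_eq·m) = 2√(16230 × 289) = 2 × 2166 = 4331 N·s/m.

4330 N·s/m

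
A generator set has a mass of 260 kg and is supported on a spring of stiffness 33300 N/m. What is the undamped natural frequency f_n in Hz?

1.80 Hz

ω_n = √(k/m) = √(33300/260) = √128.1 = 11.32 rad/s.
f_n = ω_n/(2π) = 11.32/6.283 = 1.801 Hz.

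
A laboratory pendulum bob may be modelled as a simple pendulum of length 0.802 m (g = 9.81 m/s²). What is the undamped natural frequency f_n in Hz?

0.557 Hz

For a simple pendulum ω_n = √(g/L) = √(9.81/0.802) = √12.23 = 3.497 rad/s.
f_n = ω_n/(2π) = 3.497/6.283 = 0.5566 Hz.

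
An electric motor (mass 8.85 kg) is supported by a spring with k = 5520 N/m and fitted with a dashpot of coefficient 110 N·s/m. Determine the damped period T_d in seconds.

ω_n = √(k/m) = √(5520/8.85) = 24.97 rad/s.
Critical damping c_c = 2√(k·m) = 2√(5520 × 8.85) = 442.0 N·s/m, so ζ = c/c_c = 110/442.0 = 0.2488.
ω_d = ω_n√(1 − ζ²) = 24.97 × √(1 − 0.0619) = 24.19 rad/s.
T_d = 2π/ω_d = 0.2598 s.

0.260 s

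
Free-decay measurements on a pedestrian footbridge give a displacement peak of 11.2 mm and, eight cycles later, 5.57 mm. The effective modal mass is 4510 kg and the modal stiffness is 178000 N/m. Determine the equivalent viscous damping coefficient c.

787 N·s/m

Logarithmic decrement δ = (1/n)·ln(x₀/x_n) = (1/8)·ln(11.2/5.57) = (1/8)·ln(2.011) = 0.08731.
ζ = δ/√(4π² + δ²) = 0.08731/√(39.48 + 0.00762) = 0.08731/6.284 = 0.01390.
c = ζ · 2√(km) = 0.01390 × 2√(178000 × 4510) = 0.01390 × 56670 = 787.4 N·s/m.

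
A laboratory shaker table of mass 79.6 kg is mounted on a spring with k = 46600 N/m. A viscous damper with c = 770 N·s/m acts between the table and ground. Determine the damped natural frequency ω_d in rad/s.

23.7 rad/s

ω_n = √(k/m) = √(46600/79.6) = 24.20 rad/s.
Critical damping c_c = 2√(k·m) = 2√(46600 × 79.6) = 3852 N·s/m, so ζ = c/c_c = 770/3852 = 0.1999.
ω_d = ω_n√(1 − ζ²) = 24.20 × √(1 − 0.0400) = 23.71 rad/s.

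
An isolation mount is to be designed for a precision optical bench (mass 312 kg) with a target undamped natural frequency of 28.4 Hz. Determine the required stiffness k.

ω_n = 2πf_n = 2π × 28.4 = 178.4 rad/s.
k = m·ω_n² = 312 × 178.4² = 312 × 31840 = 9935000 N/m.

9930000 N/m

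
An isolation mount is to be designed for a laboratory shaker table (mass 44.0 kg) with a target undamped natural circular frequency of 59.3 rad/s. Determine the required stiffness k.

k = m·ω_n² = 44.0 × 59.30² = 44.0 × 3516 = 154700 N/m.

155000 N/m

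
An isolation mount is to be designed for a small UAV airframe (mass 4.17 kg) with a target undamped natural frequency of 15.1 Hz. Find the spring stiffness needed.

ω_n = 2πf_n = 2π × 15.1 = 94.88 rad/s.
k = m·ω_n² = 4.17 × 94.88² = 4.17 × 9001 = 37540 N/m.

37500 N/m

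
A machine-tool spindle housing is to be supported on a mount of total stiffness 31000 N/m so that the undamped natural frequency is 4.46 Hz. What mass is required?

39.5 kg

ω_n = 2πf_n = 2π × 4.46 = 28.02 rad/s.
m = k/ω_n² = 31000/28.02² = 31000/785.3 = 39.48 kg.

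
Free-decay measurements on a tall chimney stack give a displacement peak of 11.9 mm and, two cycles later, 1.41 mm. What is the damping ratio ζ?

0.167

Logarithmic decrement δ = (1/n)·ln(x₀/x_n) = (1/2)·ln(11.9/1.41) = (1/2)·ln(8.440) = 1.066.
ζ = δ/√(4π² + δ²) = 1.066/√(39.48 + 1.14) = 1.066/6.373 = 0.1673.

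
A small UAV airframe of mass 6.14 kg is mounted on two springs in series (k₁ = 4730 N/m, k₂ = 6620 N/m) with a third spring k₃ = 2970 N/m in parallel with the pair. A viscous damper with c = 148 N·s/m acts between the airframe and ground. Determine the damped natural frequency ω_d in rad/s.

28.1 rad/s

Series pair: k_s = k₁k₂/(k₁+k₂) = (4730)(6620)/(4730 + 6620) = 2759 N/m. In parallel with k₃: k_eq = 2759 + 2970 = 5729 N/m.
ω_n = √(k_eq/m) = √(5729/6.14) = 30.55 rad/s.
Critical damping c_c = 2√(k_eq·m) = 2√(5729 × 6.14) = 375.1 N·s/m, so ζ = c/c_c = 148/375.1 = 0.3946.
ω_d = ω_n√(1 − ζ²) = 30.55 × √(1 − 0.156) = 28.07 rad/s.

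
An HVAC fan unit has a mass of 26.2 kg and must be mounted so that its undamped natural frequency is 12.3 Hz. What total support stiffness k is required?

ω_n = 2πf_n = 2π × 12.3 = 77.28 rad/s.
k = m·ω_n² = 26.2 × 77.28² = 26.2 × 5973 = 156500 N/m.

156000 N/m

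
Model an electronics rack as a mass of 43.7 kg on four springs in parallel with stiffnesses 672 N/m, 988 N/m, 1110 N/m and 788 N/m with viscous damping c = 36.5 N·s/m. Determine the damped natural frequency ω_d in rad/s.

Parallel springs add: k_eq = 672 + 988 + 1110 + 788 = 3558 N/m.
ω_n = √(k_eq/m) = √(3558/43.7) = 9.023 rad/s.
Critical damping c_c = 2√(k_eq·m) = 2√(3558 × 43.7) = 788.6 N·s/m, so ζ = c/c_c = 36.5/788.6 = 0.04628.
ω_d = ω_n√(1 − ζ²) = 9.023 × √(1 − 0.00214) = 9.014 rad/s.

9.01 rad/s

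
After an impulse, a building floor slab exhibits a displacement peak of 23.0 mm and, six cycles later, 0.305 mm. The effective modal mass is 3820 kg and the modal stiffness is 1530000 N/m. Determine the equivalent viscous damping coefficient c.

17400 N·s/m

Logarithmic decrement δ = (1/n)·ln(x₀/x_n) = (1/6)·ln(23.0/0.305) = (1/6)·ln(75.41) = 0.7205.
ζ = δ/√(4π² + δ²) = 0.7205/√(39.48 + 0.519) = 0.7205/6.324 = 0.1139.
c = ζ · 2√(km) = 0.1139 × 2√(1530000 × 3820) = 0.1139 × 152900 = 17420 N·s/m.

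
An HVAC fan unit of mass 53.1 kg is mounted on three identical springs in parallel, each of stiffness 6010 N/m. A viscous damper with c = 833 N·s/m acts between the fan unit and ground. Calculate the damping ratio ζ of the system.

Parallel springs add: k_eq = 3 × 6010 = 18030 N/m.
ω_n = √(k_eq/m) = √(18030/53.1) = 18.43 rad/s.
Critical damping c_c = 2√(k_eq·m) = 2√(18030 × 53.1) = 1957 N·s/m, so ζ = c/c_c = 833/1957 = 0.4257.

0.426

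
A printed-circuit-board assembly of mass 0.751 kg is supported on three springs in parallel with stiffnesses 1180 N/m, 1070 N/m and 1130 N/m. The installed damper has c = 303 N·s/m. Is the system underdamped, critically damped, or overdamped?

overdamped

Parallel springs add: k_eq = 1180 + 1070 + 1130 = 3380 N/m.
c_c = 2√(k_eq·m) = 100.8 N·s/m; ζ = c/c_c = 303/100.8 = 3.01.
Since ζ > 1 the system is overdamped.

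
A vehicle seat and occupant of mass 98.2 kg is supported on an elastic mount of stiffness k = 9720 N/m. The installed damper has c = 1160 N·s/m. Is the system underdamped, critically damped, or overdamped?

underdamped

c_c = 2√(k·m) = 1954 N·s/m; ζ = c/c_c = 1160/1954 = 0.594.
Since ζ < 1 the system is underdamped.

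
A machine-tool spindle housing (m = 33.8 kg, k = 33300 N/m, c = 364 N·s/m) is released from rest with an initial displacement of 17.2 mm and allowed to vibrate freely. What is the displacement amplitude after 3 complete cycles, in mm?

ζ = c/(2√(km)) = 364/(2√(33300 × 33.8)) = 364/2122 = 0.1716.
Logarithmic decrement δ = 2πζ/√(1 − ζ²) = 2π × 0.1716/√(1 − 0.0294) = 1.094.
After n cycles, x_n/x₀ = e^(−nδ), so x_3 = 17.2 × e^(−3 × 1.094) = 17.2 × 0.03754 = 0.6457 mm.

0.646 mm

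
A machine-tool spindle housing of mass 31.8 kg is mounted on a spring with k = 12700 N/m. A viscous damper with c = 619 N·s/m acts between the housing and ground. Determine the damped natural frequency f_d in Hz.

2.78 Hz

ω_n = √(k/m) = √(12700/31.8) = 19.98 rad/s.
Critical damping c_c = 2√(k·m) = 2√(12700 × 31.8) = 1271 N·s/m, so ζ = c/c_c = 619/1271 = 0.4870.
ω_d = ω_n√(1 − ζ²) = 19.98 × √(1 − 0.237) = 17.45 rad/s.
f_d = ω_d/(2π) = 2.778 Hz.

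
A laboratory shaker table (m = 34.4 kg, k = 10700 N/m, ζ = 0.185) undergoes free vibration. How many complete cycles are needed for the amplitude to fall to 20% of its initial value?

Logarithmic decrement δ = 2πζ/√(1 − ζ²) = 2π × 0.1850/√(1 − 0.0342) = 1.183.
x_n/x₀ = e^(−nδ) ≤ 0.2; take ln: n ≥ ln(1/0.2)/δ = 1.609/1.183 = 1.361.
So 2 complete cycles are required.

2 cycles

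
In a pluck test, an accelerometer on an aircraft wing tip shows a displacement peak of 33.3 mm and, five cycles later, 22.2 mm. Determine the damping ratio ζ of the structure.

0.0129

Logarithmic decrement δ = (1/n)·ln(x₀/x_n) = (1/5)·ln(33.3/22.2) = (1/5)·ln(1.500) = 0.08109.
ζ = δ/√(4π² + δ²) = 0.08109/√(39.48 + 0.00658) = 0.08109/6.284 = 0.01291.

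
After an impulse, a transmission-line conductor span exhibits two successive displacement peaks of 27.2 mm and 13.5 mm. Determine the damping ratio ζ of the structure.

Logarithmic decrement δ = (1/n)·ln(x₀/x_n) = (1/1)·ln(27.2/13.5) = (1/1)·ln(2.015) = 0.7005.
ζ = δ/√(4π² + δ²) = 0.7005/√(39.48 + 0.491) = 0.7005/6.322 = 0.1108.

0.111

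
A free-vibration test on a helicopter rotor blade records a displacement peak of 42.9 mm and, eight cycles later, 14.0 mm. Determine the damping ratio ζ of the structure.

0.0223

Logarithmic decrement δ = (1/n)·ln(x₀/x_n) = (1/8)·ln(42.9/14.0) = (1/8)·ln(3.064) = 0.1400.
ζ = δ/√(4π² + δ²) = 0.1400/√(39.48 + 0.0196) = 0.1400/6.285 = 0.02227.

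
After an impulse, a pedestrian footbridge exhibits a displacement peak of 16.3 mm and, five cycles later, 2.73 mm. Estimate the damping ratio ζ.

Logarithmic decrement δ = (1/n)·ln(x₀/x_n) = (1/5)·ln(16.3/2.73) = (1/5)·ln(5.971) = 0.3574.
ζ = δ/√(4π² + δ²) = 0.3574/√(39.48 + 0.128) = 0.3574/6.293 = 0.05679.

0.0568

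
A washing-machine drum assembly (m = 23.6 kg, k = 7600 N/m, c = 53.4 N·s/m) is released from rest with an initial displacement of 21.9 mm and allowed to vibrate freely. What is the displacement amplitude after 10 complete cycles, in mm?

ζ = c/(2√(km)) = 53.4/(2√(7600 × 23.6)) = 53.4/847.0 = 0.06304.
Logarithmic decrement δ = 2πζ/√(1 − ζ²) = 2π × 0.06304/√(1 − 0.00397) = 0.3969.
After n cycles, x_n/x₀ = e^(−nδ), so x_10 = 21.9 × e^(−10 × 0.3969) = 21.9 × 0.01889 = 0.4137 mm.

0.414 mm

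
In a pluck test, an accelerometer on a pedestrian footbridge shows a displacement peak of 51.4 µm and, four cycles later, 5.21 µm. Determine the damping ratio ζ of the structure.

0.0907

Logarithmic decrement δ = (1/n)·ln(x₀/x_n) = (1/4)·ln(51.4/5.21) = (1/4)·ln(9.866) = 0.5723.
ζ = δ/√(4π² + δ²) = 0.5723/√(39.48 + 0.327) = 0.5723/6.309 = 0.09070.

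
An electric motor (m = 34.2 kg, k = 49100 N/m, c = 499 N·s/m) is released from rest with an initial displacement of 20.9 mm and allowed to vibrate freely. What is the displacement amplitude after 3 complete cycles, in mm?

ζ = c/(2√(km)) = 499/(2√(49100 × 34.2)) = 499/2592 = 0.1925.
Logarithmic decrement δ = 2πζ/√(1 − ζ²) = 2π × 0.1925/√(1 − 0.0371) = 1.233.
After n cycles, x_n/x₀ = e^(−nδ), so x_3 = 20.9 × e^(−3 × 1.233) = 20.9 × 0.02476 = 0.5175 mm.

0.518 mm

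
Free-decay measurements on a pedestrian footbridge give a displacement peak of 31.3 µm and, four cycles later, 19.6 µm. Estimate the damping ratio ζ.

0.0186

Logarithmic decrement δ = (1/n)·ln(x₀/x_n) = (1/4)·ln(31.3/19.6) = (1/4)·ln(1.597) = 0.1170.
ζ = δ/√(4π² + δ²) = 0.1170/√(39.48 + 0.0137) = 0.1170/6.284 = 0.01862.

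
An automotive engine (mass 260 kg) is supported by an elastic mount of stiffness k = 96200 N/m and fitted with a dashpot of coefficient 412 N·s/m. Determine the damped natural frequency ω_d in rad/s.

ω_n = √(k/m) = √(96200/260) = 19.24 rad/s.
Critical damping c_c = 2√(k·m) = 2√(96200 × 260) = 10000 N·s/m, so ζ = c/c_c = 412/10000 = 0.04119.
ω_d = ω_n√(1 − ζ²) = 19.24 × √(1 − 0.00170) = 19.22 rad/s.

19.2 rad/s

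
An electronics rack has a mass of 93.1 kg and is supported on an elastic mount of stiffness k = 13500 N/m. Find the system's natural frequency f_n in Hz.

ω_n = √(k/m) = √(13500/93.1) = √145.0 = 12.04 rad/s.
f_n = ω_n/(2π) = 12.04/6.283 = 1.917 Hz.

1.92 Hz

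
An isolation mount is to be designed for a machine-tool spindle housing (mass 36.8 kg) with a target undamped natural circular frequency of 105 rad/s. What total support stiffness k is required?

k = m·ω_n² = 36.8 × 105.0² = 36.8 × 11020 = 405700 N/m.

406000 N/m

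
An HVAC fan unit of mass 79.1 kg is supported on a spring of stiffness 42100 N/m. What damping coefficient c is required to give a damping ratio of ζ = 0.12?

c_c = 2√(k·m) = 2√(42100 × 79.1) = 3650 N·s/m.
c = ζ·c_c = 0.12 × 3650 = 438.0 N·s/m.

438 N·s/m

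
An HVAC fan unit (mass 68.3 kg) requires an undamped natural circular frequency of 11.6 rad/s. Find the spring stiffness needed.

9190 N/m

k = m·ω_n² = 68.3 × 11.60² = 68.3 × 134.6 = 9190 N/m.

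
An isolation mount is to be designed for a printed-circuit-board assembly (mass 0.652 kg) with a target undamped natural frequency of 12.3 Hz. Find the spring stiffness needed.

ω_n = 2πf_n = 2π × 12.3 = 77.28 rad/s.
k = m·ω_n² = 0.652 × 77.28² = 0.652 × 5973 = 3894 N/m.

3890 N/m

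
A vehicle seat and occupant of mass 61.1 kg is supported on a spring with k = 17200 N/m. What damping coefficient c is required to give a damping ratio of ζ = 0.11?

226 N·s/m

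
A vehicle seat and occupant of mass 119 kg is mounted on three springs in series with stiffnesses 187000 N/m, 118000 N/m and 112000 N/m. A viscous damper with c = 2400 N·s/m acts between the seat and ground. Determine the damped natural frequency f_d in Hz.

Series springs: 1/k_eq = 1/187000 + 1/118000 + 1/112000 = 2.275×10^-5, so k_eq = 43950 N/m.
ω_n = √(k_eq/m) = √(43950/119) = 19.22 rad/s.
Critical damping c_c = 2√(k_eq·m) = 2√(43950 × 119) = 4574 N·s/m, so ζ = c/c_c = 2400/4574 = 0.5247.
ω_d = ω_n√(1 − ζ²) = 19.22 × √(1 − 0.275) = 16.36 rad/s.
f_d = ω_d/(2π) = 2.604 Hz.

2.60 Hz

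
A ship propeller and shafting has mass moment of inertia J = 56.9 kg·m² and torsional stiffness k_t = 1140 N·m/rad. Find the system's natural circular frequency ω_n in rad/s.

4.48 rad/s

ω_n = √(k_t/J) = √(1140/56.9) = √20.04 = 4.476 rad/s.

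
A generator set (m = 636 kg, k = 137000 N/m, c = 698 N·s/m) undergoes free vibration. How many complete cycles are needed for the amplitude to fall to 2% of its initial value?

ζ = c/(2√(km)) = 698/(2√(137000 × 636)) = 698/18670 = 0.03739.
Logarithmic decrement δ = 2πζ/√(1 − ζ²) = 2π × 0.03739/√(1 − 0.00140) = 0.2351.
x_n/x₀ = e^(−nδ) ≤ 0.02; take ln: n ≥ ln(1/0.02)/δ = 3.912/0.2351 = 16.64.
So 17 complete cycles are required.

17 cycles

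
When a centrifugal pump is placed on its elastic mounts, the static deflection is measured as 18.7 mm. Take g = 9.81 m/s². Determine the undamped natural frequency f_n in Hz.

3.65 Hz

ω_n = √(g/δ_st) = √(9.81/0.0187) = √524.6 = 22.90 rad/s.
f_n = ω_n/(2π) = 22.90/6.283 = 3.645 Hz.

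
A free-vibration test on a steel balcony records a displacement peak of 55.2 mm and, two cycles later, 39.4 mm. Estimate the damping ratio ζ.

Logarithmic decrement δ = (1/n)·ln(x₀/x_n) = (1/2)·ln(55.2/39.4) = (1/2)·ln(1.401) = 0.1686.
ζ = δ/√(4π² + δ²) = 0.1686/√(39.48 + 0.0284) = 0.1686/6.285 = 0.02682.

0.0268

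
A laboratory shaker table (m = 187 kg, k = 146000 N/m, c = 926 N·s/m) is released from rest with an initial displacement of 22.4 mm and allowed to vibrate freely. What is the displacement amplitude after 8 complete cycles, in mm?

ζ = c/(2√(km)) = 926/(2√(146000 × 187)) = 926/10450 = 0.08861.
Logarithmic decrement δ = 2πζ/√(1 − ζ²) = 2π × 0.08861/√(1 − 0.00785) = 0.5590.
After n cycles, x_n/x₀ = e^(−nδ), so x_8 = 22.4 × e^(−8 × 0.5590) = 22.4 × 0.01143 = 0.2560 mm.

0.256 mm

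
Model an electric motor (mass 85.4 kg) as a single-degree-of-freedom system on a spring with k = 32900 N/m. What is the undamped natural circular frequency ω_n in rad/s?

ω_n = √(k/m) = √(32900/85.4) = √385.2 = 19.63 rad/s.

19.6 rad/s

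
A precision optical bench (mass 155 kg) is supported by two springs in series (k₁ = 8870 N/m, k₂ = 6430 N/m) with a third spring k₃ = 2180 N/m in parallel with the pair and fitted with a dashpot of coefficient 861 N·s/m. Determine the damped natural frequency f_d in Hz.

Series pair: k_s = k₁k₂/(k₁+k₂) = (8870)(6430)/(8870 + 6430) = 3728 N/m. In parallel with k₃: k_eq = 3728 + 2180 = 5908 N/m.
ω_n = √(k_eq/m) = √(5908/155) = 6.174 rad/s.
Critical damping c_c = 2√(k_eq·m) = 2√(5908 × 155) = 1914 N·s/m, so ζ = c/c_c = 861/1914 = 0.4499.
ω_d = ω_n√(1 − ζ²) = 6.174 × √(1 − 0.202) = 5.514 rad/s.
f_d = ω_d/(2π) = 0.8775 Hz.

0.878 Hz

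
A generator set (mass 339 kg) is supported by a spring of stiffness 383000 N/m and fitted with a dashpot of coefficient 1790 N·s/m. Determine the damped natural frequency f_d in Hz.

ω_n = √(k/m) = √(383000/339) = 33.61 rad/s.
Critical damping c_c = 2√(k·m) = 2√(383000 × 339) = 22790 N·s/m, so ζ = c/c_c = 1790/22790 = 0.07855.
ω_d = ω_n√(1 − ζ²) = 33.61 × √(1 − 0.00617) = 33.51 rad/s.
f_d = ω_d/(2π) = 5.333 Hz.

5.33 Hz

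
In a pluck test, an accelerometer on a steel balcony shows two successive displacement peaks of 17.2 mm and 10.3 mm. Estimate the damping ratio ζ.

0.0813

Logarithmic decrement δ = (1/n)·ln(x₀/x_n) = (1/1)·ln(17.2/10.3) = (1/1)·ln(1.670) = 0.5128.
ζ = δ/√(4π² + δ²) = 0.5128/√(39.48 + 0.263) = 0.5128/6.304 = 0.08134.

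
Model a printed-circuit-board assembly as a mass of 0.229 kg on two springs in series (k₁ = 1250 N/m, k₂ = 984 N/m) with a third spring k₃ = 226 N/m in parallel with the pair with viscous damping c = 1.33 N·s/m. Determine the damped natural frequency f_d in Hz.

Series pair: k_s = k₁k₂/(k₁+k₂) = (1250)(984)/(1250 + 984) = 550.6 N/m. In parallel with k₃: k_eq = 550.6 + 226 = 776.6 N/m.
ω_n = √(k_eq/m) = √(776.6/0.229) = 58.23 rad/s.
Critical damping c_c = 2√(k_eq·m) = 2√(776.6 × 0.229) = 26.67 N·s/m, so ζ = c/c_c = 1.33/26.67 = 0.04987.
ω_d = ω_n√(1 − ζ²) = 58.23 × √(1 − 0.00249) = 58.16 rad/s.
f_d = ω_d/(2π) = 9.257 Hz.

9.26 Hz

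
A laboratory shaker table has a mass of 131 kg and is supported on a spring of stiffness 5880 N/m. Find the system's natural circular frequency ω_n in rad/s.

6.70 rad/s

ω_n = √(k/m) = √(5880/131) = √44.89 = 6.700 rad/s.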